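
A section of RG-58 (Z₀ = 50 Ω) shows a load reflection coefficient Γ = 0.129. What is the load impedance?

Z_L = Z_0·(1 + Γ)/(1 − Γ) = 50·(1.13)/(0.871)

Z_L ≈ 64.8 Ω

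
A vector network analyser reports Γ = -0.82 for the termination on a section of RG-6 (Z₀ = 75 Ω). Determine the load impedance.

Z_L = Z_0·(1 + Γ)/(1 − Γ) = 75·(0.18)/(1.82)

Z_L ≈ 7.42 Ω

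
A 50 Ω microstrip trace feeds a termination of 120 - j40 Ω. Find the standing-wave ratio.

Γ = (Z_L − Z_0)/(Z_L + Z_0) = (70 − j40)/(170 − j40)
|Γ| = 80.6/175 = 0.462
VSWR = (1 + |Γ|)/(1 − |Γ|) = 1.46/0.538

VSWR ≈ 2.72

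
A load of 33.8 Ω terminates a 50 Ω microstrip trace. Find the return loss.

Γ = (33.8 − 50)/(33.8 + 50) = -0.193
RL = −20·log₁₀|Γ| = −20·log₁₀(0.193)

RL ≈ 14.3 dB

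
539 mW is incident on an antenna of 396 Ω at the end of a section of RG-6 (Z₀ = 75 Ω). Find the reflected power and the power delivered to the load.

Γ = (396 − 75)/(396 + 75) = 0.682
|Γ|² = 0.464
P_refl = |Γ|²·P_inc = 250 mW, P_del = (1 − |Γ|²)·P_inc = 289 mW

P_reflected ≈ 250 mW; P_delivered ≈ 289 mW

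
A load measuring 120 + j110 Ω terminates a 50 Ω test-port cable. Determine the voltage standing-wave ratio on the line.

Γ = (Z_L − Z_0)/(Z_L + Z_0) = (70 + j110)/(170 + j110)
|Γ| = 130/202 = 0.644
VSWR = (1 + |Γ|)/(1 − |Γ|) = 1.64/0.356

VSWR ≈ 4.62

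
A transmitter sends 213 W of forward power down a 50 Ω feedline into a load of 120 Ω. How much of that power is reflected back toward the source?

P_reflected ≈ 36.1 W

Γ = (120 − 50)/(120 + 50) = 0.412
|Γ|² = 0.17
P_refl = |Γ|²·P_inc = 36.1 W, P_del = (1 − |Γ|²)·P_inc = 177 W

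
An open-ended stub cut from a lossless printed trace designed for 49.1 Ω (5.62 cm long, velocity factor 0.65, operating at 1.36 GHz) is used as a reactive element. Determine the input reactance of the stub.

X_in ≈ 60.9 Ω (inductive)

λ = v/f = 0.65·c / 1.36 GHz = 0.143 m
βl = 2π·l/λ = 2π × 0.392 = 141°
tan(βl) = -0.807
For an open-ended stub, Z_in = −jZ_0·cot(βl) = −jZ_0/tan(βl)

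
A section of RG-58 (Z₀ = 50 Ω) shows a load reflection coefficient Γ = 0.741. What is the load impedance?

Z_L ≈ 336 Ω

Z_L = Z_0·(1 + Γ)/(1 − Γ) = 50·(1.74)/(0.259)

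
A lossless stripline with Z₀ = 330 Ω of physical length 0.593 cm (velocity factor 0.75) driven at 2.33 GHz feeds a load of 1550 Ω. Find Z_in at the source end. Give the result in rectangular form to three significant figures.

Z_in ≈ 389 − j608 Ω

λ = v/f = 0.75·c / 2.33 GHz = 0.0966 m
βl = 2π·l/λ = 2π × 0.0614 = 22.1°
tan(βl) = tan(22.1°) = 0.406
Z_in = Z_0·(Z_L + jZ_0·tanβl)/(Z_0 + jZ_L·tanβl)
     = 330·(1550 + j134)/(330 + j630)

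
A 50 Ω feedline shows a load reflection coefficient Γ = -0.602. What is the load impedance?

Z_L = Z_0·(1 + Γ)/(1 − Γ) = 50·(0.398)/(1.6)

Z_L ≈ 12.4 Ω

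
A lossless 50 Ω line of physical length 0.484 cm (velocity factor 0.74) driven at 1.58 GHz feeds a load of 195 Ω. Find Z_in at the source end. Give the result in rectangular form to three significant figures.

Z_in ≈ 118 − j90 Ω

λ = v/f = 0.74·c / 1.58 GHz = 0.141 m
βl = 2π·l/λ = 2π × 0.0344 = 12.4°
tan(βl) = tan(12.4°) = 0.22
Z_in = Z_0·(Z_L + jZ_0·tanβl)/(Z_0 + jZ_L·tanβl)
     = 50·(195 + j11)/(50 + j42.9)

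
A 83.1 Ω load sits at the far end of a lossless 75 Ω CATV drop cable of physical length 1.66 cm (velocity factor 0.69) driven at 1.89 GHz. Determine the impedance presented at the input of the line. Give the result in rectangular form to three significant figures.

λ = v/f = 0.69·c / 1.89 GHz = 0.11 m
βl = 2π·l/λ = 2π × 0.152 = 54.6°
tan(βl) = tan(54.6°) = 1.41
Z_in = Z_0·(Z_L + jZ_0·tanβl)/(Z_0 + jZ_L·tanβl)
     = 75·(83.1 + j105)/(75 + j117)

Z_in ≈ 72.2 − j7.01 Ω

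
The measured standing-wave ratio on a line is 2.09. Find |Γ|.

|Γ| ≈ 0.353

|Γ| = (S − 1)/(S + 1) = (2.09 − 1)/(2.09 + 1) = 1.09/3.09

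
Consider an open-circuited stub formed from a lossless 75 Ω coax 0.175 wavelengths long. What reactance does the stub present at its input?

X_in ≈ -38.2 Ω (capacitive)

βl = 2π × 0.175 = 63°
tan(βl) = 1.96
For an open-circuited stub, Z_in = −jZ_0·cot(βl) = −jZ_0/tan(βl)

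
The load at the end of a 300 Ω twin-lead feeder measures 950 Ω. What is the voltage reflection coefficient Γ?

Γ = 0.52

Γ = (Z_L − Z_0)/(Z_L + Z_0) = (950 − 300)/(950 + 300) = 650/1250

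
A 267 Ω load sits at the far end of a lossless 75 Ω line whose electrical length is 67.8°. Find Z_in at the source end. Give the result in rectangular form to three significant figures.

tan(βl) = tan(67.8°) = 2.45
Z_in = Z_0·(Z_L + jZ_0·tanβl)/(Z_0 + jZ_L·tanβl)
     = 75·(267 + j184)/(75 + j654)

Z_in ≈ 24.3 − j27.8 Ω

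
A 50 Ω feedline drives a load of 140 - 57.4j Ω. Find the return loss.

RL ≈ 5.39 dB

Γ = (90 − j57.4)/(190 − j57.4), |Γ| = 0.538
RL = −20·log₁₀|Γ| = −20·log₁₀(0.538)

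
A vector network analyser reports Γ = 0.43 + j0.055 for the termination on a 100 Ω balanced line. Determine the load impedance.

Z_L ≈ 248 + j33.5 Ω

Z_L = Z_0·(1 + Γ)/(1 − Γ) = 100·(1.43 + j0.055)/(0.57 − j0.055)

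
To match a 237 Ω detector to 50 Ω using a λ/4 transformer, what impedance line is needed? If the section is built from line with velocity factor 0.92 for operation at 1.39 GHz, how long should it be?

Z_qwt = √(Z_0·R_L) = √(50 × 237) = √11850
λ = 0.92·c/f = 0.199 m, so l = λ/4 = 0.0496 m

Z_qwt ≈ 109 Ω; length ≈ 4.96 cm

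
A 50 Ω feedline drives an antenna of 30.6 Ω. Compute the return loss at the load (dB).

Γ = (30.6 − 50)/(30.6 + 50) = -0.241
RL = −20·log₁₀|Γ| = −20·log₁₀(0.241)

RL ≈ 12.4 dB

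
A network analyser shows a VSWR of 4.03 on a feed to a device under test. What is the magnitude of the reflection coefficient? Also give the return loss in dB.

|Γ| = (S − 1)/(S + 1) = (4.03 − 1)/(4.03 + 1) = 3.03/5.03
RL = −20·log₁₀|Γ| = −20·log₁₀(0.602)

|Γ| ≈ 0.602; return loss ≈ 4.4 dB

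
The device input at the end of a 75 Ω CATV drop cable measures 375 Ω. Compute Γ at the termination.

Γ = (Z_L − Z_0)/(Z_L + Z_0) = (375 − 75)/(375 + 75) = 300/450

Γ = 0.667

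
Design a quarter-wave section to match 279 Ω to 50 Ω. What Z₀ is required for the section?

Z_qwt ≈ 118 Ω

Z_qwt = √(Z_0·R_L) = √(50 × 279) = √13950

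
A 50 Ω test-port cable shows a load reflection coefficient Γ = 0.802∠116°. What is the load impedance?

Z_L = Z_0·(1 + Γ)/(1 − Γ) = 50·(0.648 + j0.721)/(1.35 − j0.721)

Z_L ≈ 7.6 + j30.7 Ω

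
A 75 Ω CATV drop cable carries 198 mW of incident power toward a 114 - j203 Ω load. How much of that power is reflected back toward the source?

P_reflected ≈ 110 mW

|Γ| = |(39 − j203)/(189 − j203)| = 0.745
|Γ|² = 0.555
P_refl = |Γ|²·P_inc = 110 mW, P_del = (1 − |Γ|²)·P_inc = 88 mW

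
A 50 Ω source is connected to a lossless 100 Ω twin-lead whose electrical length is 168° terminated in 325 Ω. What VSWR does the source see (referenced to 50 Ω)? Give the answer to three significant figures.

tan(βl) = -0.213
Z_in = Z_0·(Z_L + jZ_0·tanβl)/(Z_0 + jZ_L·tanβl) = 230 + j138 Ω
Γ_s = (Z_in − Z_s)/(Z_in + Z_s) = (180 + j138)/(280 + j138), |Γ_s| = 0.726
VSWR = (1 + |Γ_s|)/(1 − |Γ_s|)

VSWR ≈ 6.3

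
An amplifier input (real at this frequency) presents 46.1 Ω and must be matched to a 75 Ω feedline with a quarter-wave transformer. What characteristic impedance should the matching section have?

Z_qwt = √(Z_0·R_L) = √(75 × 46.1) = √3458

Z_qwt ≈ 58.8 Ω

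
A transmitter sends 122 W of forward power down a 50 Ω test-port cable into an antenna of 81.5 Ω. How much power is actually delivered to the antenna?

P_delivered ≈ 115 W

Γ = (81.5 − 50)/(81.5 + 50) = 0.24
|Γ|² = 0.0574
P_refl = |Γ|²·P_inc = 7 W, P_del = (1 − |Γ|²)·P_inc = 115 W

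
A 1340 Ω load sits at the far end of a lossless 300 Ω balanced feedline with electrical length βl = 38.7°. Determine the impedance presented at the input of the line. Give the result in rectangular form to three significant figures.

Z_in ≈ 159 − j330 Ω

tan(βl) = tan(38.7°) = 0.801
Z_in = Z_0·(Z_L + jZ_0·tanβl)/(Z_0 + jZ_L·tanβl)
     = 300·(1340 + j240)/(300 + j1070)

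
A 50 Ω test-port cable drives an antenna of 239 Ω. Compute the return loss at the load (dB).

RL ≈ 3.69 dB

Γ = (239 − 50)/(239 + 50) = 0.654
RL = −20·log₁₀|Γ| = −20·log₁₀(0.654)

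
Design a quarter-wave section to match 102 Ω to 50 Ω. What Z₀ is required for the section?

Z_qwt = √(Z_0·R_L) = √(50 × 102) = √5100

Z_qwt ≈ 71.4 Ω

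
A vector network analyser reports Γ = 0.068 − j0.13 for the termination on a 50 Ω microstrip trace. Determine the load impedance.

Z_L = Z_0·(1 + Γ)/(1 − Γ) = 50·(1.07 − j0.13)/(0.932 + j0.13)

Z_L ≈ 55.2 − j14.7 Ω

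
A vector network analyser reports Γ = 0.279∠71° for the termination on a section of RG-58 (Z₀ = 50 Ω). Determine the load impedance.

Z_L ≈ 51.4 + j29.4 Ω

Z_L = Z_0·(1 + Γ)/(1 − Γ) = 50·(1.09 + j0.264)/(0.909 − j0.264)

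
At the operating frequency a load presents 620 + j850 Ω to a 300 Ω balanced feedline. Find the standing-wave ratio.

Γ = (Z_L − Z_0)/(Z_L + Z_0) = (320 + j850)/(920 + j850)
|Γ| = 908/1250 = 0.725
VSWR = (1 + |Γ|)/(1 − |Γ|) = 1.73/0.275

VSWR ≈ 6.28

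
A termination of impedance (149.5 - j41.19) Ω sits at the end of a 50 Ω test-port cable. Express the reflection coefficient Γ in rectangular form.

Γ ≈ 0.519 − j0.0993

Γ = (Z_L − Z_0)/(Z_L + Z_0) = (99.5 − j41.19)/(199.5 − j41.19)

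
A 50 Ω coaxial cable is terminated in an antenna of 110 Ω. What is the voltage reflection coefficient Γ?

Γ = 0.375

Γ = (Z_L − Z_0)/(Z_L + Z_0) = (110 − 50)/(110 + 50) = 60/160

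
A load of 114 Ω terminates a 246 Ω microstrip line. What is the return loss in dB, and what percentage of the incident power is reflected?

Γ = (114 − 246)/(114 + 246) = -0.367
RL = −20·log₁₀(0.367) = 8.71 dB
P_refl/P_inc = |Γ|² = 0.134

RL ≈ 8.71 dB; 13.4% of incident power reflected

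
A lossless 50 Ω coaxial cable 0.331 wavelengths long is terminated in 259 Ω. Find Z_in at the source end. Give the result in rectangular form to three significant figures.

βl = 2π × 0.331 = 119°
tan(βl) = tan(119°) = -1.79
Z_in = Z_0·(Z_L + jZ_0·tanβl)/(Z_0 + jZ_L·tanβl)
     = 50·(259 − j89.6)/(50 − j464)

Z_in ≈ 12.5 + j26.6 Ω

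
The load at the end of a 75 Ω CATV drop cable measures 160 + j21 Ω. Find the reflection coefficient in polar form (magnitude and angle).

Γ ≈ 0.371 ∠ 8.77°

Γ = (Z_L − Z_0)/(Z_L + Z_0) = (85 + j21)/(235 + j21)
|Γ| = 87.6/236 = 0.371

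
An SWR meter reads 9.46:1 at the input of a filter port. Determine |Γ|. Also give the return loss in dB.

|Γ| ≈ 0.809; return loss ≈ 1.84 dB

|Γ| = (S − 1)/(S + 1) = (9.46 − 1)/(9.46 + 1) = 8.46/10.5
RL = −20·log₁₀|Γ| = −20·log₁₀(0.809)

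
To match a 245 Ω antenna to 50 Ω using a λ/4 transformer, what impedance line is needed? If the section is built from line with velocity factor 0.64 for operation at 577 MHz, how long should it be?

Z_qwt ≈ 111 Ω; length ≈ 8.32 cm

Z_qwt = √(Z_0·R_L) = √(50 × 245) = √12250
λ = 0.64·c/f = 0.333 m, so l = λ/4 = 0.0832 m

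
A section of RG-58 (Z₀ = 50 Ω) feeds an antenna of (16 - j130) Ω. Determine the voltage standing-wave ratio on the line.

VSWR ≈ 24.5

Γ = (Z_L − Z_0)/(Z_L + Z_0) = (-34 − j130)/(66 − j130)
|Γ| = 134/146 = 0.922
VSWR = (1 + |Γ|)/(1 − |Γ|) = 1.92/0.0783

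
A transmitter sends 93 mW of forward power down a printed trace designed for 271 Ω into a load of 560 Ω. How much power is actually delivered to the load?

P_delivered ≈ 81.8 mW

Γ = (560 − 271)/(560 + 271) = 0.348
|Γ|² = 0.121
P_refl = |Γ|²·P_inc = 11.2 mW, P_del = (1 − |Γ|²)·P_inc = 81.8 mW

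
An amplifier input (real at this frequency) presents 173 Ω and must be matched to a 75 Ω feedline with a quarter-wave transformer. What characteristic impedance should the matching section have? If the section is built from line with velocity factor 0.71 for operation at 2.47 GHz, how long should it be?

Z_qwt = √(Z_0·R_L) = √(75 × 173) = √12980
λ = 0.71·c/f = 0.0862 m, so l = λ/4 = 0.0216 m

Z_qwt ≈ 114 Ω; length ≈ 2.16 cm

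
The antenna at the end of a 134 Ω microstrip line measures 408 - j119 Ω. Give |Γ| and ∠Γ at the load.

Γ ≈ 0.538 ∠ -11.1°

Γ = (Z_L − Z_0)/(Z_L + Z_0) = (274 − j119)/(542 − j119)
|Γ| = 299/555 = 0.538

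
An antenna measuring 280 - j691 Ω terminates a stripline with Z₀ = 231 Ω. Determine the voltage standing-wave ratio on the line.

Γ = (Z_L − Z_0)/(Z_L + Z_0) = (49 − j691)/(511 − j691)
|Γ| = 693/859 = 0.806
VSWR = (1 + |Γ|)/(1 − |Γ|) = 1.81/0.194

VSWR ≈ 9.31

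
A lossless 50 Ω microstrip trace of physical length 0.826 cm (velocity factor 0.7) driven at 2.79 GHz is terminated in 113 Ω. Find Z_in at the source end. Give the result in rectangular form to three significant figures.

λ = v/f = 0.7·c / 2.79 GHz = 0.0753 m
βl = 2π·l/λ = 2π × 0.11 = 39.5°
tan(βl) = tan(39.5°) = 0.825
Z_in = Z_0·(Z_L + jZ_0·tanβl)/(Z_0 + jZ_L·tanβl)
     = 50·(113 + j41.2)/(50 + j93.2)

Z_in ≈ 42.4 − j37.9 Ω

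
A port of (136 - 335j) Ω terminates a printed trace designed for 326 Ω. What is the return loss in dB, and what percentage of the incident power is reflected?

RL ≈ 3.42 dB; 45.5% of incident power reflected

Γ = (-190 − j335)/(462 − j335), |Γ| = 0.675
RL = −20·log₁₀(0.675) = 3.42 dB
P_refl/P_inc = |Γ|² = 0.455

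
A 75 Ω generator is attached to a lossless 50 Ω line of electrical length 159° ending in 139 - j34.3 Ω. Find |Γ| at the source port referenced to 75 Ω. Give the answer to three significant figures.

|Γ| ≈ 0.373

tan(βl) = -0.384
Z_in = Z_0·(Z_L + jZ_0·tanβl)/(Z_0 + jZ_L·tanβl) = 94.8 + j64.8 Ω
Γ_s = (Z_in − Z_s)/(Z_in + Z_s) = (19.8 + j64.8)/(170 + j64.8), |Γ_s| = 0.373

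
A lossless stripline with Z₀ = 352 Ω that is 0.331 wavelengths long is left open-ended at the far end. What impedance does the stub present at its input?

Z_in ≈ +j196 Ω

βl = 2π × 0.331 = 119°
tan(βl) = -1.79
For an open-ended stub, Z_in = −jZ_0·cot(βl) = −jZ_0/tan(βl)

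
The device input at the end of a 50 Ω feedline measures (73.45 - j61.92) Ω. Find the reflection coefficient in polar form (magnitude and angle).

Γ = (Z_L − Z_0)/(Z_L + Z_0) = (23.45 − j61.92)/(123.5 − j61.92)
|Γ| = 66.2/138 = 0.479

Γ ≈ 0.479 ∠ -42.6°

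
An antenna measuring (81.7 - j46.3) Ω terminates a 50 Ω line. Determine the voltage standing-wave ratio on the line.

Γ = (Z_L − Z_0)/(Z_L + Z_0) = (31.7 − j46.3)/(131.7 − j46.3)
|Γ| = 56.1/140 = 0.402
VSWR = (1 + |Γ|)/(1 − |Γ|) = 1.4/0.598

VSWR ≈ 2.34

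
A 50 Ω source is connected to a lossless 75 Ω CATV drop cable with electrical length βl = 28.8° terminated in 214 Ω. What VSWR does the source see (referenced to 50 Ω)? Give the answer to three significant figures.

VSWR ≈ 3.76

tan(βl) = 0.55
Z_in = Z_0·(Z_L + jZ_0·tanβl)/(Z_0 + jZ_L·tanβl) = 80.5 − j85.1 Ω
Γ_s = (Z_in − Z_s)/(Z_in + Z_s) = (30.5 − j85.1)/(131 − j85.1), |Γ_s| = 0.58
VSWR = (1 + |Γ_s|)/(1 − |Γ_s|)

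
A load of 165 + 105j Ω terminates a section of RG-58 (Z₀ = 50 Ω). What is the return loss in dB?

RL ≈ 3.73 dB

Γ = (115 + j105)/(215 + j105), |Γ| = 0.651
RL = −20·log₁₀|Γ| = −20·log₁₀(0.651)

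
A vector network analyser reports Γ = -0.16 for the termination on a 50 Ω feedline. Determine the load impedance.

Z_L ≈ 36.2 Ω

Z_L = Z_0·(1 + Γ)/(1 − Γ) = 50·(0.84)/(1.16)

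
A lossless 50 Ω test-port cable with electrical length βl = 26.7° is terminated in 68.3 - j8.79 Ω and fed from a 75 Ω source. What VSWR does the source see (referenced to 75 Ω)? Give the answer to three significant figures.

tan(βl) = 0.503
Z_in = Z_0·(Z_L + jZ_0·tanβl)/(Z_0 + jZ_L·tanβl) = 51.7 − j17.6 Ω
Γ_s = (Z_in − Z_s)/(Z_in + Z_s) = (-23.3 − j17.6)/(127 − j17.6), |Γ_s| = 0.229
VSWR = (1 + |Γ_s|)/(1 − |Γ_s|)

VSWR ≈ 1.59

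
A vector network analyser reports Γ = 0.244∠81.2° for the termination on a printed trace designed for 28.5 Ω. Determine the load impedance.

Z_L ≈ 27.2 + j14 Ω

Z_L = Z_0·(1 + Γ)/(1 − Γ) = 28.5·(1.04 + j0.241)/(0.963 − j0.241)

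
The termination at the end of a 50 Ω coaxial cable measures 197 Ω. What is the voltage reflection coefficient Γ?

Γ = 0.595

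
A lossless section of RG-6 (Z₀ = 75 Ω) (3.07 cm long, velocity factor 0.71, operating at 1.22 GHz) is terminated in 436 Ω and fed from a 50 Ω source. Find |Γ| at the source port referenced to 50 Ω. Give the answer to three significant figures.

λ = v/f = 0.71·c / 1.22 GHz = 0.175 m
βl = 2π·l/λ = 2π × 0.176 = 63.3°
tan(βl) = 1.99
Z_in = Z_0·(Z_L + jZ_0·tanβl)/(Z_0 + jZ_L·tanβl) = 16 − j36.3 Ω
Γ_s = (Z_in − Z_s)/(Z_in + Z_s) = (-34 − j36.3)/(66 − j36.3), |Γ_s| = 0.66

|Γ| ≈ 0.66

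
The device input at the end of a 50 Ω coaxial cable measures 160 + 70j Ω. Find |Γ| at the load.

|Γ| ≈ 0.589

Γ = (Z_L − Z_0)/(Z_L + Z_0) = (110 + j70)/(210 + j70)
|Γ| = 130/221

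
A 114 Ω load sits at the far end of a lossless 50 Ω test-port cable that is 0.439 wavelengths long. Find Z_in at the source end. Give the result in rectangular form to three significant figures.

Z_in ≈ 71.8 + j45.9 Ω

βl = 2π × 0.439 = 158°
tan(βl) = tan(158°) = -0.403
Z_in = Z_0·(Z_L + jZ_0·tanβl)/(Z_0 + jZ_L·tanβl)
     = 50·(114 − j20.2)/(50 − j46)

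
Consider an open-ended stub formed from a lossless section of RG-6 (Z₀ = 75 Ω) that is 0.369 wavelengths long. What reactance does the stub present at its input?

X_in ≈ 69.5 Ω (inductive)

βl = 2π × 0.369 = 133°
tan(βl) = -1.08
For an open-ended stub, Z_in = −jZ_0·cot(βl) = −jZ_0/tan(βl)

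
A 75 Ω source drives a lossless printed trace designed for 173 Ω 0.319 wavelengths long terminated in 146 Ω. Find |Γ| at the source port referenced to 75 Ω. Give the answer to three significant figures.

|Γ| ≈ 0.445

βl = 2π × 0.319 = 115°
tan(βl) = -2.16
Z_in = Z_0·(Z_L + jZ_0·tanβl)/(Z_0 + jZ_L·tanβl) = 191 − j24.9 Ω
Γ_s = (Z_in − Z_s)/(Z_in + Z_s) = (116 − j24.9)/(266 − j24.9), |Γ_s| = 0.445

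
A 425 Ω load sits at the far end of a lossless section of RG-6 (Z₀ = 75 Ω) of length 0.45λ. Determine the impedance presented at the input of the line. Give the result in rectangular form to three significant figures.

Z_in ≈ 107 + j173 Ω

βl = 2π × 0.45 = 162°
tan(βl) = tan(162°) = -0.325
Z_in = Z_0·(Z_L + jZ_0·tanβl)/(Z_0 + jZ_L·tanβl)
     = 75·(425 − j24.4)/(75 − j138)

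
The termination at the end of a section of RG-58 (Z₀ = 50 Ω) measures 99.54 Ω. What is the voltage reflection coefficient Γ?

Γ = (Z_L − Z_0)/(Z_L + Z_0) = (99.54 − 50)/(99.54 + 50) = 49.54/149.5

Γ = 0.331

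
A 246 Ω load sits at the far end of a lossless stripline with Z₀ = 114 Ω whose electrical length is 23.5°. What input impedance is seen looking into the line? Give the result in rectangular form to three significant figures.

Z_in ≈ 156 − j96.4 Ω

tan(βl) = tan(23.5°) = 0.435
Z_in = Z_0·(Z_L + jZ_0·tanβl)/(Z_0 + jZ_L·tanβl)
     = 114·(246 + j49.6)/(114 + j107)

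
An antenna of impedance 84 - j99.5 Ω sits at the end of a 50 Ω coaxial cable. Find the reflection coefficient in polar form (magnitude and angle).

Γ = (Z_L − Z_0)/(Z_L + Z_0) = (34 − j99.5)/(134 − j99.5)
|Γ| = 105/167 = 0.63

Γ ≈ 0.63 ∠ -34.5°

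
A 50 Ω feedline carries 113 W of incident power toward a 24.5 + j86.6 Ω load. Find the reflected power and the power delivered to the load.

P_reflected ≈ 70.6 W; P_delivered ≈ 42.4 W

|Γ| = |(-25.5 + j86.6)/(74.5 + j86.6)| = 0.79
|Γ|² = 0.625
P_refl = |Γ|²·P_inc = 70.6 W, P_del = (1 − |Γ|²)·P_inc = 42.4 W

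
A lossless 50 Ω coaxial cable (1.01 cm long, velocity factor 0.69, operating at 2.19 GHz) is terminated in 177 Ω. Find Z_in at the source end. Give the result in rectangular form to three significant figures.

Z_in ≈ 32.4 − j51.4 Ω

λ = v/f = 0.69·c / 2.19 GHz = 0.0945 m
βl = 2π·l/λ = 2π × 0.107 = 38.5°
tan(βl) = tan(38.5°) = 0.795
Z_in = Z_0·(Z_L + jZ_0·tanβl)/(Z_0 + jZ_L·tanβl)
     = 50·(177 + j39.7)/(50 + j141)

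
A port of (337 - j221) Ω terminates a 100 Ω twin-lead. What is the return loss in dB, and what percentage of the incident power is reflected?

Γ = (237 − j221)/(437 − j221), |Γ| = 0.662
RL = −20·log₁₀(0.662) = 3.59 dB
P_refl/P_inc = |Γ|² = 0.438

RL ≈ 3.59 dB; 43.8% of incident power reflected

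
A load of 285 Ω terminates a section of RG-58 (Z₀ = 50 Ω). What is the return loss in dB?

RL ≈ 3.08 dB

Γ = (285 − 50)/(285 + 50) = 0.701
RL = −20·log₁₀|Γ| = −20·log₁₀(0.701)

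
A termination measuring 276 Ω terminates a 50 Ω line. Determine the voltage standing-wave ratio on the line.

Γ = (276 − 50)/(276 + 50) = 0.693
VSWR = (1 + 0.693)/(1 − 0.693)

VSWR ≈ 5.52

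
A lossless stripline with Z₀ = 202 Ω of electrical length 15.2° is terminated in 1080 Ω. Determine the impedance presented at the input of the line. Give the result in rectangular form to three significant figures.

Z_in ≈ 373 − j487 Ω

tan(βl) = tan(15.2°) = 0.272
Z_in = Z_0·(Z_L + jZ_0·tanβl)/(Z_0 + jZ_L·tanβl)
     = 202·(1080 + j54.9)/(202 + j293)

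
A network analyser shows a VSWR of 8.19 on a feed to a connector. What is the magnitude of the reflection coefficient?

|Γ| ≈ 0.782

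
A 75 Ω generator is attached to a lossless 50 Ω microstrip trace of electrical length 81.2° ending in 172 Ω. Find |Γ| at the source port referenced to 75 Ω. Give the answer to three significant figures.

|Γ| ≈ 0.672

tan(βl) = 6.46
Z_in = Z_0·(Z_L + jZ_0·tanβl)/(Z_0 + jZ_L·tanβl) = 14.9 − j7.07 Ω
Γ_s = (Z_in − Z_s)/(Z_in + Z_s) = (-60.1 − j7.07)/(89.9 − j7.07), |Γ_s| = 0.672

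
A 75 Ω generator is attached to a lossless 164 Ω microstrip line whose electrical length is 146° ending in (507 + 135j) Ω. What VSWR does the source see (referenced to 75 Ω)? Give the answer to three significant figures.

tan(βl) = -0.675
Z_in = Z_0·(Z_L + jZ_0·tanβl)/(Z_0 + jZ_L·tanβl) = 109 + j162 Ω
Γ_s = (Z_in − Z_s)/(Z_in + Z_s) = (34 + j162)/(184 + j162), |Γ_s| = 0.675
VSWR = (1 + |Γ_s|)/(1 − |Γ_s|)

VSWR ≈ 5.15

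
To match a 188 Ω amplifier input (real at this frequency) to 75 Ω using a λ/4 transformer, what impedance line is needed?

Z_qwt = √(Z_0·R_L) = √(75 × 188) = √14100

Z_qwt ≈ 119 Ω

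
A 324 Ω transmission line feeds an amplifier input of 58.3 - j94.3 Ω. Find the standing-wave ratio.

VSWR ≈ 6.04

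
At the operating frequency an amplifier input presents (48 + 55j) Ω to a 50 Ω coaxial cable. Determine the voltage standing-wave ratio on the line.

Γ = (Z_L − Z_0)/(Z_L + Z_0) = (-2 + j55)/(98 + j55)
|Γ| = 55/112 = 0.49
VSWR = (1 + |Γ|)/(1 − |Γ|) = 1.49/0.51

VSWR ≈ 2.92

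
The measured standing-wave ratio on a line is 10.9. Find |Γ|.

|Γ| = (S − 1)/(S + 1) = (10.9 − 1)/(10.9 + 1) = 9.9/11.9

|Γ| ≈ 0.832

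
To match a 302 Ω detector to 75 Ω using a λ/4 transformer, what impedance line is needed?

Z_qwt ≈ 150 Ω

Z_qwt = √(Z_0·R_L) = √(75 × 302) = √22650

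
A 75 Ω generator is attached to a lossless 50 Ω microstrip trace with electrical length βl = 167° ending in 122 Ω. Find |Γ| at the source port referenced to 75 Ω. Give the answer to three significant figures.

tan(βl) = -0.231
Z_in = Z_0·(Z_L + jZ_0·tanβl)/(Z_0 + jZ_L·tanβl) = 97.5 + j43.4 Ω
Γ_s = (Z_in − Z_s)/(Z_in + Z_s) = (22.5 + j43.4)/(173 + j43.4), |Γ_s| = 0.275

|Γ| ≈ 0.275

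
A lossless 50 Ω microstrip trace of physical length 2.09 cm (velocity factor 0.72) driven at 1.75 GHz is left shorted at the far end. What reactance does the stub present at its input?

λ = v/f = 0.72·c / 1.75 GHz = 0.123 m
βl = 2π·l/λ = 2π × 0.169 = 61°
tan(βl) = 1.8
For a shorted stub, Z_in = jZ_0·tan(βl)

X_in ≈ 90 Ω (inductive)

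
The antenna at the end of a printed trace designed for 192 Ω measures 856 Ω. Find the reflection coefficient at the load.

Γ = 0.634

Γ = (Z_L − Z_0)/(Z_L + Z_0) = (856 − 192)/(856 + 192) = 664/1048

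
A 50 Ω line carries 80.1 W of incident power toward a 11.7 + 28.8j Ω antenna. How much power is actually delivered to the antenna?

P_delivered ≈ 40.4 W

|Γ| = |(-38.3 + j28.8)/(61.7 + j28.8)| = 0.704
|Γ|² = 0.495
P_refl = |Γ|²·P_inc = 39.7 W, P_del = (1 − |Γ|²)·P_inc = 40.4 W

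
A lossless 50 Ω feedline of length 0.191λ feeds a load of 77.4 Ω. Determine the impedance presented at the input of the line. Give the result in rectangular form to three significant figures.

βl = 2π × 0.191 = 68.8°
tan(βl) = tan(68.8°) = 2.57
Z_in = Z_0·(Z_L + jZ_0·tanβl)/(Z_0 + jZ_L·tanβl)
     = 50·(77.4 + j129)/(50 + j199)

Z_in ≈ 35 − j10.7 Ω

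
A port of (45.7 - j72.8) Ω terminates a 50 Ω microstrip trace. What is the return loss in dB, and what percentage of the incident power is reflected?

Γ = (-4.3 − j72.8)/(95.7 − j72.8), |Γ| = 0.606
RL = −20·log₁₀(0.606) = 4.34 dB
P_refl/P_inc = |Γ|² = 0.368

RL ≈ 4.34 dB; 36.8% of incident power reflected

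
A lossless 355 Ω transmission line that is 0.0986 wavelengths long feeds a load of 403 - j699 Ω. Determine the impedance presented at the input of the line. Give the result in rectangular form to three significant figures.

βl = 2π × 0.0986 = 35.5°
tan(βl) = tan(35.5°) = 0.713
Z_in = Z_0·(Z_L + jZ_0·tanβl)/(Z_0 + jZ_L·tanβl)
     = 355·(403 − j446)/(854 + j287)

Z_in ≈ 94.5 − j217 Ω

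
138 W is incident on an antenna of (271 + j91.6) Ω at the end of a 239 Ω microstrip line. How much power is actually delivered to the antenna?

|Γ| = |(32 + j91.6)/(510 + j91.6)| = 0.187
|Γ|² = 0.0351
P_refl = |Γ|²·P_inc = 4.84 W, P_del = (1 − |Γ|²)·P_inc = 133 W

P_delivered ≈ 133 W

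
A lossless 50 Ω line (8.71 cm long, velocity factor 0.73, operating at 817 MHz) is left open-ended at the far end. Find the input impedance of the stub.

λ = v/f = 0.73·c / 817 MHz = 0.268 m
βl = 2π·l/λ = 2π × 0.325 = 117°
tan(βl) = -1.96
For an open-ended stub, Z_in = −jZ_0·cot(βl) = −jZ_0/tan(βl)

Z_in ≈ +j25.5 Ω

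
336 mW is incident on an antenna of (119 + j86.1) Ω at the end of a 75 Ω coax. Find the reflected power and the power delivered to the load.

|Γ| = |(44 + j86.1)/(194 + j86.1)| = 0.456
|Γ|² = 0.208
P_refl = |Γ|²·P_inc = 69.7 mW, P_del = (1 − |Γ|²)·P_inc = 266 mW

P_reflected ≈ 69.7 mW; P_delivered ≈ 266 mW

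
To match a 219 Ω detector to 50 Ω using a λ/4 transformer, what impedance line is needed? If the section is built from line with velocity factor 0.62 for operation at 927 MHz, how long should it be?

Z_qwt ≈ 105 Ω; length ≈ 5.02 cm

Z_qwt = √(Z_0·R_L) = √(50 × 219) = √10950
λ = 0.62·c/f = 0.201 m, so l = λ/4 = 0.0502 m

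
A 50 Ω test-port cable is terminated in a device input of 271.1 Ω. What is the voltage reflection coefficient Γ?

Γ = (Z_L − Z_0)/(Z_L + Z_0) = (271.1 − 50)/(271.1 + 50) = 221.1/321.1

Γ = 0.689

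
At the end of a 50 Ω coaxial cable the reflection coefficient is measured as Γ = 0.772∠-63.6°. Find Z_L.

Z_L = Z_0·(1 + Γ)/(1 − Γ) = 50·(1.34 − j0.691)/(0.657 + j0.691)

Z_L ≈ 22.2 − j76 Ω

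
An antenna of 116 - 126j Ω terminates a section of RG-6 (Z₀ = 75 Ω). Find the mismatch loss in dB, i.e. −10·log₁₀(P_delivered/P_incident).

mismatch loss ≈ 1.77 dB

Γ = (41 − j126)/(191 − j126), |Γ| = 0.579
|Γ|² = 0.335, so P_del/P_inc = 1 − |Γ|² = 0.665
ML = −10·log₁₀(1 − |Γ|²)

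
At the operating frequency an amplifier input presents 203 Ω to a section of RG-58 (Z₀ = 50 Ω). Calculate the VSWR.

VSWR ≈ 4.06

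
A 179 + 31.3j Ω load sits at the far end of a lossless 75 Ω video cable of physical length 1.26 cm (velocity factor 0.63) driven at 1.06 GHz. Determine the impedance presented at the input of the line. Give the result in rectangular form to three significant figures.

Z_in ≈ 114 − j77.4 Ω

λ = v/f = 0.63·c / 1.06 GHz = 0.178 m
βl = 2π·l/λ = 2π × 0.0707 = 25.4°
tan(βl) = tan(25.4°) = 0.476
Z_in = Z_0·(Z_L + jZ_0·tanβl)/(Z_0 + jZ_L·tanβl)
     = 75·(179 + j67)/(60.1 + j85.1)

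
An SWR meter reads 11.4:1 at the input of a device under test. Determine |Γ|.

|Γ| = (S − 1)/(S + 1) = (11.4 − 1)/(11.4 + 1) = 10.4/12.4

|Γ| ≈ 0.839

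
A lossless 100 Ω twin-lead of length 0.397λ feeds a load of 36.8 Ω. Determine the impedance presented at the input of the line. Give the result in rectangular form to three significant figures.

Z_in ≈ 53.7 − j60.6 Ω

βl = 2π × 0.397 = 143°
tan(βl) = tan(143°) = -0.756
Z_in = Z_0·(Z_L + jZ_0·tanβl)/(Z_0 + jZ_L·tanβl)
     = 100·(36.8 − j75.6)/(100 − j27.8)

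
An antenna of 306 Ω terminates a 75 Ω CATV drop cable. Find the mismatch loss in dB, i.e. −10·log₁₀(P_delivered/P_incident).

Γ = (306 − 75)/(306 + 75) = 0.606
|Γ|² = 0.368, so P_del/P_inc = 1 − |Γ|² = 0.632
ML = −10·log₁₀(1 − |Γ|²)

mismatch loss ≈ 1.99 dB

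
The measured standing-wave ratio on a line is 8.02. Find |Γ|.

|Γ| ≈ 0.778

|Γ| = (S − 1)/(S + 1) = (8.02 − 1)/(8.02 + 1) = 7.02/9.02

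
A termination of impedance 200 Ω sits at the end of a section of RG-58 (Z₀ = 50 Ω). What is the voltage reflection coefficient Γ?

Γ = 0.6

Γ = (Z_L − Z_0)/(Z_L + Z_0) = (200 − 50)/(200 + 50) = 150/250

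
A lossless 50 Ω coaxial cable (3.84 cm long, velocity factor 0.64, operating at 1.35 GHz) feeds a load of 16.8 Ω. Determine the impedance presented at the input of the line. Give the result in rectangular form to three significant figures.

Z_in ≈ 132 − j43.5 Ω

λ = v/f = 0.64·c / 1.35 GHz = 0.142 m
βl = 2π·l/λ = 2π × 0.27 = 97.2°
tan(βl) = tan(97.2°) = -7.92
Z_in = Z_0·(Z_L + jZ_0·tanβl)/(Z_0 + jZ_L·tanβl)
     = 50·(16.8 − j396)/(50 − j133)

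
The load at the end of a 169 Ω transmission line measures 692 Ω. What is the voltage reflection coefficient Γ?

Γ = 0.607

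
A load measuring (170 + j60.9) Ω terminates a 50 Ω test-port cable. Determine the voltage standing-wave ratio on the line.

VSWR ≈ 3.87

Γ = (Z_L − Z_0)/(Z_L + Z_0) = (120 + j60.9)/(220 + j60.9)
|Γ| = 135/228 = 0.59
VSWR = (1 + |Γ|)/(1 − |Γ|) = 1.59/0.41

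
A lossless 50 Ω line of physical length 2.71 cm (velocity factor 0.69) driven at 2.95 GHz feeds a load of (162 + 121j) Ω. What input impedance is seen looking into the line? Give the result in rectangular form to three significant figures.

Z_in ≈ 16.2 + j39.7 Ω

λ = v/f = 0.69·c / 2.95 GHz = 0.0702 m
βl = 2π·l/λ = 2π × 0.386 = 139°
tan(βl) = tan(139°) = -0.868
Z_in = Z_0·(Z_L + jZ_0·tanβl)/(Z_0 + jZ_L·tanβl)
     = 50·(162 + j77.6)/(155 − j141)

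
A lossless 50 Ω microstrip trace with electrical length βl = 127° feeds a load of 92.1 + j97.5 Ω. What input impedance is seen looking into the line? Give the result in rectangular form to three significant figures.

Z_in ≈ 13.5 + j17.9 Ω

tan(βl) = tan(127°) = -1.33
Z_in = Z_0·(Z_L + jZ_0·tanβl)/(Z_0 + jZ_L·tanβl)
     = 50·(92.1 + j31.1)/(179 − j122)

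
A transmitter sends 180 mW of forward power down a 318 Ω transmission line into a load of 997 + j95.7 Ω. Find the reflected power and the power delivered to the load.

|Γ| = |(679 + j95.7)/(1315 + j95.7)| = 0.52
|Γ|² = 0.27
P_refl = |Γ|²·P_inc = 48.7 mW, P_del = (1 − |Γ|²)·P_inc = 131 mW

P_reflected ≈ 48.7 mW; P_delivered ≈ 131 mW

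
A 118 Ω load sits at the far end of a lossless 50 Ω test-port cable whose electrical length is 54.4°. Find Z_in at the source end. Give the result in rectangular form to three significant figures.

Z_in ≈ 29.3 − j26.9 Ω

tan(βl) = tan(54.4°) = 1.4
Z_in = Z_0·(Z_L + jZ_0·tanβl)/(Z_0 + jZ_L·tanβl)
     = 50·(118 + j69.8)/(50 + j165)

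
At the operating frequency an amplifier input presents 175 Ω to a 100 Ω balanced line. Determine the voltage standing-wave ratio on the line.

VSWR ≈ 1.75

Γ = (175 − 100)/(175 + 100) = 0.273
VSWR = (1 + 0.273)/(1 − 0.273)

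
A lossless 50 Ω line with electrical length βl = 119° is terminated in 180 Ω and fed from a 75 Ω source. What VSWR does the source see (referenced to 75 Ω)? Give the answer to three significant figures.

VSWR ≈ 4.72

tan(βl) = -1.8
Z_in = Z_0·(Z_L + jZ_0·tanβl)/(Z_0 + jZ_L·tanβl) = 17.7 + j25 Ω
Γ_s = (Z_in − Z_s)/(Z_in + Z_s) = (-57.3 + j25)/(92.7 + j25), |Γ_s| = 0.651
VSWR = (1 + |Γ_s|)/(1 − |Γ_s|)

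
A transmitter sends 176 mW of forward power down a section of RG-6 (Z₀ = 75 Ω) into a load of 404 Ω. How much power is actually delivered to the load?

Γ = (404 − 75)/(404 + 75) = 0.687
|Γ|² = 0.472
P_refl = |Γ|²·P_inc = 83 mW, P_del = (1 − |Γ|²)·P_inc = 93 mW

P_delivered ≈ 93 mW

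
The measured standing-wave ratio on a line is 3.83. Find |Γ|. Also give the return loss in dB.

|Γ| ≈ 0.586; return loss ≈ 4.64 dB

|Γ| = (S − 1)/(S + 1) = (3.83 − 1)/(3.83 + 1) = 2.83/4.83
RL = −20·log₁₀|Γ| = −20·log₁₀(0.586)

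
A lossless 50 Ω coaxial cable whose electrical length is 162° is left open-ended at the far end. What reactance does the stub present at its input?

X_in ≈ 154 Ω (inductive)

tan(βl) = -0.325
For an open-ended stub, Z_in = −jZ_0·cot(βl) = −jZ_0/tan(βl)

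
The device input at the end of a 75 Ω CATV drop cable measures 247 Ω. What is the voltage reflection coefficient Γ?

Γ = 0.534

Γ = (Z_L − Z_0)/(Z_L + Z_0) = (247 − 75)/(247 + 75) = 172/322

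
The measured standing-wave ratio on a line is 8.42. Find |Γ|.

|Γ| = (S − 1)/(S + 1) = (8.42 − 1)/(8.42 + 1) = 7.42/9.42

|Γ| ≈ 0.788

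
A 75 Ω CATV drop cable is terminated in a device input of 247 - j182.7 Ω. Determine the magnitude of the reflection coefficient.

Γ = (Z_L − Z_0)/(Z_L + Z_0) = (172 − j182.7)/(322 − j182.7)
|Γ| = 251/370

|Γ| ≈ 0.678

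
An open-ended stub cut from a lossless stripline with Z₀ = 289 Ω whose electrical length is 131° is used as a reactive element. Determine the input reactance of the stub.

X_in ≈ 251 Ω (inductive)

tan(βl) = -1.15
For an open-ended stub, Z_in = −jZ_0·cot(βl) = −jZ_0/tan(βl)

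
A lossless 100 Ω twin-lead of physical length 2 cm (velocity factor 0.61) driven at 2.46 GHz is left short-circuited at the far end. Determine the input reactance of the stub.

λ = v/f = 0.61·c / 2.46 GHz = 0.0744 m
βl = 2π·l/λ = 2π × 0.269 = 96.8°
tan(βl) = -8.4
For a short-circuited stub, Z_in = jZ_0·tan(βl)

X_in ≈ -840 Ω (capacitive)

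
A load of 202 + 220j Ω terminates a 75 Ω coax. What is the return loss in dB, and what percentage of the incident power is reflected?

RL ≈ 2.88 dB; 51.6% of incident power reflected

Γ = (127 + j220)/(277 + j220), |Γ| = 0.718
RL = −20·log₁₀(0.718) = 2.88 dB
P_refl/P_inc = |Γ|² = 0.516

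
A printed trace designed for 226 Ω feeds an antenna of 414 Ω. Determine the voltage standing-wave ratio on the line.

VSWR ≈ 1.83

For a purely resistive load, VSWR = R_L/Z_0 or Z_0/R_L (whichever > 1) = 414/226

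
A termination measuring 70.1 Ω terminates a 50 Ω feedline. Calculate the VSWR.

VSWR ≈ 1.4

Γ = (70.1 − 50)/(70.1 + 50) = 0.167
VSWR = (1 + 0.167)/(1 − 0.167)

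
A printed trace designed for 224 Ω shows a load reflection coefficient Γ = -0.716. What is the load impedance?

Z_L = Z_0·(1 + Γ)/(1 − Γ) = 224·(0.284)/(1.72)

Z_L ≈ 37.1 Ω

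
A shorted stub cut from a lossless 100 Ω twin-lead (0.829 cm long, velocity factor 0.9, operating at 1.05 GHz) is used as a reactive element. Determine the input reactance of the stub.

λ = v/f = 0.9·c / 1.05 GHz = 0.257 m
βl = 2π·l/λ = 2π × 0.0322 = 11.6°
tan(βl) = 0.205
For a shorted stub, Z_in = jZ_0·tan(βl)

X_in ≈ 20.5 Ω (inductive)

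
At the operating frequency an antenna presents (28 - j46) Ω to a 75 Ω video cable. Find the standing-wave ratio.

Γ = (Z_L − Z_0)/(Z_L + Z_0) = (-47 − j46)/(103 − j46)
|Γ| = 65.8/113 = 0.583
VSWR = (1 + |Γ|)/(1 − |Γ|) = 1.58/0.417

VSWR ≈ 3.8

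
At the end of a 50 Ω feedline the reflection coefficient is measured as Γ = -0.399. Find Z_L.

Z_L ≈ 21.5 Ω

Z_L = Z_0·(1 + Γ)/(1 − Γ) = 50·(0.601)/(1.4)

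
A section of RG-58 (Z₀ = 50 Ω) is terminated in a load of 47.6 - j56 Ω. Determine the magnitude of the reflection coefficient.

Γ = (Z_L − Z_0)/(Z_L + Z_0) = (-2.4 − j56)/(97.6 − j56)
|Γ| = 56.1/113

|Γ| ≈ 0.498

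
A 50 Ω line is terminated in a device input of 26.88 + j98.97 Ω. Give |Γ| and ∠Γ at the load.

Γ ≈ 0.811 ∠ 51°

Γ = (Z_L − Z_0)/(Z_L + Z_0) = (-23.12 + j98.97)/(76.88 + j98.97)
|Γ| = 102/125 = 0.811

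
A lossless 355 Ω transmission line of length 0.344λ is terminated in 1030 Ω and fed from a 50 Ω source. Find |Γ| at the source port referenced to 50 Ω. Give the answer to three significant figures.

βl = 2π × 0.344 = 124°
tan(βl) = -1.49
Z_in = Z_0·(Z_L + jZ_0·tanβl)/(Z_0 + jZ_L·tanβl) = 168 + j199 Ω
Γ_s = (Z_in − Z_s)/(Z_in + Z_s) = (118 + j199)/(218 + j199), |Γ_s| = 0.784

|Γ| ≈ 0.784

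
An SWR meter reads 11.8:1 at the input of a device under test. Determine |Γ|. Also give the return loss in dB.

|Γ| ≈ 0.844; return loss ≈ 1.48 dB

|Γ| = (S − 1)/(S + 1) = (11.8 − 1)/(11.8 + 1) = 10.8/12.8
RL = −20·log₁₀|Γ| = −20·log₁₀(0.844)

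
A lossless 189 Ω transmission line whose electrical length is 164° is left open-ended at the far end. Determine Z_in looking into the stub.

tan(βl) = -0.287
For an open-ended stub, Z_in = −jZ_0·cot(βl) = −jZ_0/tan(βl)

Z_in ≈ +j659 Ω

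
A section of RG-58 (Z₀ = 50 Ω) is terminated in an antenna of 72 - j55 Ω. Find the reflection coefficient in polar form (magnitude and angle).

Γ = (Z_L − Z_0)/(Z_L + Z_0) = (22 − j55)/(122 − j55)
|Γ| = 59.2/134 = 0.443

Γ ≈ 0.443 ∠ -43.9°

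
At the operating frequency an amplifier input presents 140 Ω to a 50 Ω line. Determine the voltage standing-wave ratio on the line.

VSWR ≈ 2.8

For a purely resistive load, VSWR = R_L/Z_0 or Z_0/R_L (whichever > 1) = 140/50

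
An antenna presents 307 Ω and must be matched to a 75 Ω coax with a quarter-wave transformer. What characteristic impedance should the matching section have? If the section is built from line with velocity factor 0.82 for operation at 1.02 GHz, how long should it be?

Z_qwt ≈ 152 Ω; length ≈ 6.03 cm

Z_qwt = √(Z_0·R_L) = √(75 × 307) = √23020
λ = 0.82·c/f = 0.241 m, so l = λ/4 = 0.0603 m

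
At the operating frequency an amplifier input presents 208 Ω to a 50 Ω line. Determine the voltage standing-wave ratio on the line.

For a purely resistive load, VSWR = R_L/Z_0 or Z_0/R_L (whichever > 1) = 208/50

VSWR ≈ 4.16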